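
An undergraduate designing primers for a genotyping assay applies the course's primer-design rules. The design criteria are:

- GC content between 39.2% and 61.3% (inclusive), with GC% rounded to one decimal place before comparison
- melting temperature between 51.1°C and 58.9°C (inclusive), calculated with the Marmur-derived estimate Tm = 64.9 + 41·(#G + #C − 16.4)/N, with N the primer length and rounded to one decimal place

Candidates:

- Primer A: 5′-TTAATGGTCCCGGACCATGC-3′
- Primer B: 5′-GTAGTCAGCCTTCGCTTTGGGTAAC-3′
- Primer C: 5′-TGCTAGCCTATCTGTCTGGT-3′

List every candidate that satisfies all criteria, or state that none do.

Primer A and Primer C.

Primer A (20 nt, A=4 T=5 G=5 C=6): GC 11/20 = 55.0% ✓; Tm = 64.9 + 41·(11 − 16.4)/20 = 53.8°C ✓ — passes.
Primer B (25 nt, A=4 T=8 G=7 C=6): GC 13/25 = 52.0% ✓; Tm = 64.9 + 41·(13 − 16.4)/25 = 59.3°C, outside 51.1–58.9°C ✗ — fails.
Primer C (20 nt, A=2 T=8 G=5 C=5): GC 10/20 = 50.0% ✓; Tm = 64.9 + 41·(10 − 16.4)/20 = 51.8°C ✓ — passes.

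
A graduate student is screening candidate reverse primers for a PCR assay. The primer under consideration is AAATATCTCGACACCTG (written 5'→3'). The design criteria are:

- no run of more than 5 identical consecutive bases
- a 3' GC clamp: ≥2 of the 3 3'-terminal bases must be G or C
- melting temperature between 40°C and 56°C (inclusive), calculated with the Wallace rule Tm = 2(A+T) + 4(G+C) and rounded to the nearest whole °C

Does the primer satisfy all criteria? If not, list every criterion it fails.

Meets all criteria.

Base counts: A=6, T=4, G=2, C=5 (length 17).
homopolymer run: longest run = 3 ✓
GC clamp: 3' end CTG has 2 G/C ✓
Tm: Tm = 2·10 + 4·7 = 48°C ✓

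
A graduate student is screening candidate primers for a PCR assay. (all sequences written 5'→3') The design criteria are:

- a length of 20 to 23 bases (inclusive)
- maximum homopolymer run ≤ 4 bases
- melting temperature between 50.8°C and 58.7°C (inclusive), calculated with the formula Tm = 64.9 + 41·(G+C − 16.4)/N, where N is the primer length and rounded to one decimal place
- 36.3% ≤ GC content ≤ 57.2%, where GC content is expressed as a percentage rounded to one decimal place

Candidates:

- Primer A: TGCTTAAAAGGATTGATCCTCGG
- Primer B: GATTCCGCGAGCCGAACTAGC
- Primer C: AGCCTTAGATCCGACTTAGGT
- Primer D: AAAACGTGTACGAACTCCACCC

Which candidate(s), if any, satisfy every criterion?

Primer A, Primer C and Primer D.

Primer A (23 nt, A=6 T=7 G=6 C=4): length 23 ✓; longest run = 4 ✓; Tm = 64.9 + 41·(10 − 16.4)/23 = 53.5°C ✓; GC 10/23 = 43.5% ✓ — passes.
Primer B (21 nt, A=5 T=3 G=6 C=7): length 21 ✓; longest run = 2 ✓; Tm = 64.9 + 41·(13 − 16.4)/21 = 58.3°C ✓; GC 13/21 = 61.9%, outside 36.3–57.2% ✗ — fails.
Primer C (21 nt, A=5 T=6 G=5 C=5): length 21 ✓; longest run = 2 ✓; Tm = 64.9 + 41·(10 − 16.4)/21 = 52.4°C ✓; GC 10/21 = 47.6% ✓ — passes.
Primer D (22 nt, A=8 T=3 G=3 C=8): length 22 ✓; longest run = 4 ✓; Tm = 64.9 + 41·(11 − 16.4)/22 = 54.8°C ✓; GC 11/22 = 50.0% ✓ — passes.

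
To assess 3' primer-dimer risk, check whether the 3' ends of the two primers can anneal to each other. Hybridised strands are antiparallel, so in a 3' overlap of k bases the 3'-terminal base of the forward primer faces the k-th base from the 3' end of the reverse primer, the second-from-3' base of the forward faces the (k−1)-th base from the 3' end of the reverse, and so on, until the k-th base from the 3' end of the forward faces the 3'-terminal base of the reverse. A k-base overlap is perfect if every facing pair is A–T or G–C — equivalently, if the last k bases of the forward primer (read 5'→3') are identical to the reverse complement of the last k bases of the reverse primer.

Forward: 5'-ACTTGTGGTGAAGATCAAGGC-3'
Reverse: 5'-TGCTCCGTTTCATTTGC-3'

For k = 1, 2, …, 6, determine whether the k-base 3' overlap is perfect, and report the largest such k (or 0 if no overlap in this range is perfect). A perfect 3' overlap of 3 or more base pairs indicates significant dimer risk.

Longest perfect overlap: 2 complementary base pairs; below the dimer-risk threshold (threshold 3).

Last 6 bases (5'→3') — forward …CAAGGC, reverse …ATTTGC.
Reverse complement of the reverse primer's last 6 bases: GCAAAT; its first k bases are the reverse complement of the reverse primer's last k bases, so a perfect k-base overlap needs the forward primer's last k bases to equal them.
Comparing (forward last k vs required): k=1: C vs G ✗; k=2: GC vs GC ✓; k=3: GGC vs GCA ✗; k=4: AGGC vs GCAA ✗; k=5: AAGGC vs GCAAA ✗; k=6: CAAGGC vs GCAAAT ✗.
Only k = 2 is perfect, so the longest perfect 3' overlap is 2.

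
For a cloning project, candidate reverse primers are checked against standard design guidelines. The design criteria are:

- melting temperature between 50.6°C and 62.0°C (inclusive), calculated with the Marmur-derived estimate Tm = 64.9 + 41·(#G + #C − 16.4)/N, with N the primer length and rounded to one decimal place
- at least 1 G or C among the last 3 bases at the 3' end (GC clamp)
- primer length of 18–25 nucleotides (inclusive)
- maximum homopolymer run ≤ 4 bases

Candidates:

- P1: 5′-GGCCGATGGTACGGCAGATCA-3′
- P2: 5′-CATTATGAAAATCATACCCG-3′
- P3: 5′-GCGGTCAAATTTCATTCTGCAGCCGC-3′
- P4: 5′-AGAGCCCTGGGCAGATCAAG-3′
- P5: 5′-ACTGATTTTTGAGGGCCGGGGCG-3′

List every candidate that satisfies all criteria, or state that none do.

P1 and P4.

P1 (21 nt, A=5 T=3 G=8 C=5): Tm = 64.9 + 41·(13 − 16.4)/21 = 58.3°C ✓; 3' end TCA has 1 G/C ✓; length 21 ✓; longest run = 2 ✓ — passes.
P2 (20 nt, A=8 T=5 G=2 C=5): Tm = 64.9 + 41·(7 − 16.4)/20 = 45.6°C, outside 50.6–62.0°C ✗; 3' end CCG has 3 G/C ✓; length 20 ✓; longest run = 4 ✓ — fails.
P3 (26 nt, A=5 T=7 G=6 C=8): Tm = 64.9 + 41·(14 − 16.4)/26 = 61.1°C ✓; 3' end CGC has 3 G/C ✓; length 26, outside 18–25 ✗; longest run = 3 ✓ — fails.
P4 (20 nt, A=6 T=2 G=7 C=5): Tm = 64.9 + 41·(12 − 16.4)/20 = 55.9°C ✓; 3' end AAG has 1 G/C ✓; length 20 ✓; longest run = 3 ✓ — passes.
P5 (23 nt, A=3 T=6 G=10 C=4): Tm = 64.9 + 41·(14 − 16.4)/23 = 60.6°C ✓; 3' end GCG has 3 G/C ✓; length 23 ✓; longest run = 5, exceeds 4 ✗ — fails.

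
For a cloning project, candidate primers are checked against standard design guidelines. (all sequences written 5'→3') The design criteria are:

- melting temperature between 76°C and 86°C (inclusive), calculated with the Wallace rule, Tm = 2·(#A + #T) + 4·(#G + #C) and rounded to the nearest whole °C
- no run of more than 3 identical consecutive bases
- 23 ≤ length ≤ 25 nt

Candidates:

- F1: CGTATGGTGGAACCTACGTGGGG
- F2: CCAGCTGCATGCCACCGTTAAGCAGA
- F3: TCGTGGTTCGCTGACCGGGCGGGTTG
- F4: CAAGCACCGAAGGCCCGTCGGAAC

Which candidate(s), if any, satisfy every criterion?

F1 (23 nt, A=4 T=5 G=10 C=4): Tm = 2·9 + 4·14 = 74°C, outside 76–86°C ✗; longest run = 4, exceeds 3 ✗; length 23 ✓ — fails.
F2 (26 nt, A=7 T=4 G=6 C=9): Tm = 2·11 + 4·15 = 82°C ✓; longest run = 2 ✓; length 26, outside 23–25 ✗ — fails.
F3 (26 nt, A=1 T=7 G=12 C=6): Tm = 2·8 + 4·18 = 88°C, outside 76–86°C ✗; longest run = 3 ✓; length 26, outside 23–25 ✗ — fails.
F4 (24 nt, A=7 T=1 G=7 C=9): Tm = 2·8 + 4·16 = 80°C ✓; longest run = 3 ✓; length 24 ✓ — passes.

F4 only.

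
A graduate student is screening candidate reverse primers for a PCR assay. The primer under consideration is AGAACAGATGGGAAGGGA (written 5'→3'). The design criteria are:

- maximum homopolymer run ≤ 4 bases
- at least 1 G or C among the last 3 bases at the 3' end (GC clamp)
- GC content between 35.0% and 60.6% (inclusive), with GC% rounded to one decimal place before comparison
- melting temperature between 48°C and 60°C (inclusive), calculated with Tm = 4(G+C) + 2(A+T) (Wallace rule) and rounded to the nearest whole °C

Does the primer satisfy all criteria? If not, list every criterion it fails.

Meets all criteria.

Base counts: A=8, T=1, G=8, C=1 (length 18).
homopolymer run: longest run = 3 ✓
GC clamp: 3' end GGA has 2 G/C ✓
GC content: GC 9/18 = 50.0% ✓
Tm: Tm = 2·9 + 4·9 = 54°C ✓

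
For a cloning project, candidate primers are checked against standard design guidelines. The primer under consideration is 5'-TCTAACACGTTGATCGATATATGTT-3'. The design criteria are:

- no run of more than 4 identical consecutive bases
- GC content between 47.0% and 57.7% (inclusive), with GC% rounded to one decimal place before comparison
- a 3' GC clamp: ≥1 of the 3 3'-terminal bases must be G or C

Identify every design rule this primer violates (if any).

Base counts: A=7, T=10, G=4, C=4 (length 25).
homopolymer run: longest run = 2 ✓
GC content: GC 8/25 = 32.0%, outside 47.0–57.7% ✗
GC clamp: 3' end GTT has 1 G/C ✓

Fails: GC content.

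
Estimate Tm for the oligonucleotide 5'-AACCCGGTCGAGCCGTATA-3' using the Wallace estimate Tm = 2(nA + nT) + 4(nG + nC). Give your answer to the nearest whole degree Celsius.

Base counts: A=5, T=3, G=5, C=6 (length 19).
Tm = 2·(5+3) + 4·(5+6) = 2·8 + 4·11 = 16 + 44 = 60°C.

60°C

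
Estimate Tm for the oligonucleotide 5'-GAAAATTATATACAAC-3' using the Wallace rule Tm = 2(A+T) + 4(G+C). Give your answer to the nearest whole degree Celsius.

Base counts: A=9, T=4, G=1, C=2 (length 16).
Tm = 2·(9+4) + 4·(1+2) = 2·13 + 4·3 = 26 + 12 = 38°C.

38°C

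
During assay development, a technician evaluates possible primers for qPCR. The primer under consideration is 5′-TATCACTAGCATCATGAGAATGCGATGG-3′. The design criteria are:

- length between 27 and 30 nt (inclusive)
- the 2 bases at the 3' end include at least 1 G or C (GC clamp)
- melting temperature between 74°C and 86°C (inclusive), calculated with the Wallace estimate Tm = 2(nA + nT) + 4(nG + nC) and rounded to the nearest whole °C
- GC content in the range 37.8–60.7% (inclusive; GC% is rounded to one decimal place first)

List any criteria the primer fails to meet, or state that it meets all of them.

Base counts: A=9, T=7, G=7, C=5 (length 28).
length: length 28 ✓
GC clamp: 3' end GG has 2 G/C ✓
Tm: Tm = 2·16 + 4·12 = 80°C ✓
GC content: GC 12/28 = 42.9% ✓

Meets all criteria.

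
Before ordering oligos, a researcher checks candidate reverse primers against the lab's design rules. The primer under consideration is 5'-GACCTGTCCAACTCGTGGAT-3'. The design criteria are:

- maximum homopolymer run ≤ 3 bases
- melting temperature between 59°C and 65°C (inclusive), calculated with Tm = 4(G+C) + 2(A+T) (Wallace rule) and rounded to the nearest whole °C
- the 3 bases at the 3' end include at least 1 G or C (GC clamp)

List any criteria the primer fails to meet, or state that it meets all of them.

Meets all criteria.

Base counts: A=4, T=5, G=5, C=6 (length 20).
homopolymer run: longest run = 2 ✓
Tm: Tm = 2·9 + 4·11 = 62°C ✓
GC clamp: 3' end GAT has 1 G/C ✓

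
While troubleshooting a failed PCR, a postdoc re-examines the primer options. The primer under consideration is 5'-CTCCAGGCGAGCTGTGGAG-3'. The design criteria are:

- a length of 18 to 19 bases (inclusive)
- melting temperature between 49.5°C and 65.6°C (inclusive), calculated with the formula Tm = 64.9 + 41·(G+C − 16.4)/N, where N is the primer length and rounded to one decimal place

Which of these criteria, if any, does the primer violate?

Meets all criteria.

Base counts: A=3, T=3, G=8, C=5 (length 19).
length: length 19 ✓
Tm: Tm = 64.9 + 41·(13 − 16.4)/19 = 57.6°C ✓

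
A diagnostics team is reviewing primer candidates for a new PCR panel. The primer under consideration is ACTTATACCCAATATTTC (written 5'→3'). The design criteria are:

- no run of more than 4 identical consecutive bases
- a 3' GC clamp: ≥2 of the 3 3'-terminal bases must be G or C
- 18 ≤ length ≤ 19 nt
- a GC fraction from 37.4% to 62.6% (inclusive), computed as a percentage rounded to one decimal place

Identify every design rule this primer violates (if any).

Base counts: A=6, T=7, G=0, C=5 (length 18).
homopolymer run: longest run = 3 ✓
GC clamp: 3' end TTC has 1 G/C, need ≥2 ✗
length: length 18 ✓
GC content: GC 5/18 = 27.8%, outside 37.4–62.6% ✗

Fails: GC clamp, GC content.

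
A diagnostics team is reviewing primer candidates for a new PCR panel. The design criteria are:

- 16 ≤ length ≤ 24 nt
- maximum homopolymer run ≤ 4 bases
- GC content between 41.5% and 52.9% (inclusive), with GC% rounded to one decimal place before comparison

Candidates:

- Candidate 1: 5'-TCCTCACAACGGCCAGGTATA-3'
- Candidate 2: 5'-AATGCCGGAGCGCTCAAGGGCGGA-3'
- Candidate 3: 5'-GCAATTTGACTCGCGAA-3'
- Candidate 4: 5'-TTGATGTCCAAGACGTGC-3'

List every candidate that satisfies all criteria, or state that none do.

Candidate 1 (21 nt, A=6 T=4 G=4 C=7): length 21 ✓; longest run = 2 ✓; GC 11/21 = 52.4% ✓ — passes.
Candidate 2 (24 nt, A=6 T=2 G=10 C=6): length 24 ✓; longest run = 3 ✓; GC 16/24 = 66.7%, outside 41.5–52.9% ✗ — fails.
Candidate 3 (17 nt, A=5 T=4 G=4 C=4): length 17 ✓; longest run = 3 ✓; GC 8/17 = 47.1% ✓ — passes.
Candidate 4 (18 nt, A=4 T=5 G=5 C=4): length 18 ✓; longest run = 2 ✓; GC 9/18 = 50.0% ✓ — passes.

Candidate 1, Candidate 3 and Candidate 4.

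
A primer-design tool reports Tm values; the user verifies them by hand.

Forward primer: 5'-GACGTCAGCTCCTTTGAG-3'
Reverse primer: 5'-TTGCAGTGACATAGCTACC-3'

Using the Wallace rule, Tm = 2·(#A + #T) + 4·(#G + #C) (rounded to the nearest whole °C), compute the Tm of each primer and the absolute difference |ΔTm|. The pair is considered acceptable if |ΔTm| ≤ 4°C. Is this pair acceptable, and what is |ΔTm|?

Forward: A=3 T=5 G=5 C=5 → Tm = 2·8 + 4·10 = 56°C.
Reverse: A=5 T=5 G=4 C=5 → Tm = 2·10 + 4·9 = 56°C.
|ΔTm| = |56 − 56| = 0°C, ≤ 4°C.

|ΔTm| = 0°C; the pair is acceptable.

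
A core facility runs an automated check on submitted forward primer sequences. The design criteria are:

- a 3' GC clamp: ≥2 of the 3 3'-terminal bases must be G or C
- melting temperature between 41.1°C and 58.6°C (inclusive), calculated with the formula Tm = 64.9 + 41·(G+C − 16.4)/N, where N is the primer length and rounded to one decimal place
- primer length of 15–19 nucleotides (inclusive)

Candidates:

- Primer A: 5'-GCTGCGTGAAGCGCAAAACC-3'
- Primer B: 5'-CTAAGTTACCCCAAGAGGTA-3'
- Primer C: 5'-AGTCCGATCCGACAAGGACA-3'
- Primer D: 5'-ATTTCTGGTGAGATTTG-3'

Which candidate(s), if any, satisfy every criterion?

Primer A (20 nt, A=6 T=2 G=6 C=6): 3' end ACC has 2 G/C ✓; Tm = 64.9 + 41·(12 − 16.4)/20 = 55.9°C ✓; length 20, outside 15–19 ✗ — fails.
Primer B (20 nt, A=7 T=4 G=4 C=5): 3' end GTA has 1 G/C, need ≥2 ✗; Tm = 64.9 + 41·(9 − 16.4)/20 = 49.7°C ✓; length 20, outside 15–19 ✗ — fails.
Primer C (20 nt, A=7 T=2 G=5 C=6): 3' end ACA has 1 G/C, need ≥2 ✗; Tm = 64.9 + 41·(11 − 16.4)/20 = 53.8°C ✓; length 20, outside 15–19 ✗ — fails.
Primer D (17 nt, A=3 T=8 G=5 C=1): 3' end TTG has 1 G/C, need ≥2 ✗; Tm = 64.9 + 41·(6 − 16.4)/17 = 39.8°C, outside 41.1–58.6°C ✗; length 17 ✓ — fails.

None of the candidates satisfy all criteria.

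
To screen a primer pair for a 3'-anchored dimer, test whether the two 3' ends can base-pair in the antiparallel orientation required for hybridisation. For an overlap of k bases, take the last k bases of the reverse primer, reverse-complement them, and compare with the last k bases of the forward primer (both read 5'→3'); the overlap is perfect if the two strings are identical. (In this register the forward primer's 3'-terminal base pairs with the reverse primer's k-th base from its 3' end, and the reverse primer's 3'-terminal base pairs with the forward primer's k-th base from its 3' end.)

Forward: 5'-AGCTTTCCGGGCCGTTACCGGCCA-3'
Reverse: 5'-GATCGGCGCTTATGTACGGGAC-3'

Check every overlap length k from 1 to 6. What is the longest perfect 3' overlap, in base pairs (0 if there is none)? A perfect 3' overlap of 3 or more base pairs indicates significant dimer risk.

Longest perfect overlap: 0 complementary base pairs; below the dimer-risk threshold (threshold 3).

Last 6 bases (5'→3') — forward …CGGCCA, reverse …CGGGAC.
Reverse complement of the reverse primer's last 6 bases: GTCCCG; its first k bases are the reverse complement of the reverse primer's last k bases, so a perfect k-base overlap needs the forward primer's last k bases to equal them.
Comparing (forward last k vs required): k=1: A vs G ✗; k=2: CA vs GT ✗; k=3: CCA vs GTC ✗; k=4: GCCA vs GTCC ✗; k=5: GGCCA vs GTCCC ✗; k=6: CGGCCA vs GTCCCG ✗.
No overlap length from 1 to 6 is perfect, so the longest perfect 3' overlap is 0.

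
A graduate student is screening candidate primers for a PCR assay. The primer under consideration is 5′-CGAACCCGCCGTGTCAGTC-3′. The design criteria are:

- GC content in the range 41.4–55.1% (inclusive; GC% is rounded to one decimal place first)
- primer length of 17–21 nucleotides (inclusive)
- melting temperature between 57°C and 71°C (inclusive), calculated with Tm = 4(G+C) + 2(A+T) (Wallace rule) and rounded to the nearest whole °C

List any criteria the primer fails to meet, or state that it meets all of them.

Fails: GC content.

Base counts: A=3, T=3, G=5, C=8 (length 19).
GC content: GC 13/19 = 68.4%, outside 41.4–55.1% ✗
length: length 19 ✓
Tm: Tm = 2·6 + 4·13 = 64°C ✓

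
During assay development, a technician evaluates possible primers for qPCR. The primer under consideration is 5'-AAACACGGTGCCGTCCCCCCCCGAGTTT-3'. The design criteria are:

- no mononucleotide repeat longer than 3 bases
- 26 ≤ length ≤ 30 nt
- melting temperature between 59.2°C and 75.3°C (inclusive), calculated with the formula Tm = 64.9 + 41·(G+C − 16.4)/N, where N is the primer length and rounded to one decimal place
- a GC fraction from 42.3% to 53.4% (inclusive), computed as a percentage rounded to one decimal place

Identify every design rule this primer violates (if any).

Fails: homopolymer run, GC content.

Base counts: A=5, T=5, G=6, C=12 (length 28).
homopolymer run: longest run = 8, exceeds 3 ✗
length: length 28 ✓
Tm: Tm = 64.9 + 41·(18 − 16.4)/28 = 67.2°C ✓
GC content: GC 18/28 = 64.3%, outside 42.3–53.4% ✗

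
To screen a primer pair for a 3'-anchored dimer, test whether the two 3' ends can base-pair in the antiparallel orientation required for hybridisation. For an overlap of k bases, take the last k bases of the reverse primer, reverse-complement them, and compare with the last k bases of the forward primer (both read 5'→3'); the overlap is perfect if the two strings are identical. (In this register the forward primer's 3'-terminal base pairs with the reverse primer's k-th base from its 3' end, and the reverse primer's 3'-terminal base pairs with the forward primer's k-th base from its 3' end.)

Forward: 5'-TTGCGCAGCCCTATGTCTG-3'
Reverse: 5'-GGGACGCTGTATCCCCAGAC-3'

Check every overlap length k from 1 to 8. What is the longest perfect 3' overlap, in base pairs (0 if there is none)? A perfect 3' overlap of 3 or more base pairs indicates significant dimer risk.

Last 8 bases (5'→3') — forward …TATGTCTG, reverse …CCCCAGAC.
Reverse complement of the reverse primer's last 8 bases: GTCTGGGG; its first k bases are the reverse complement of the reverse primer's last k bases, so a perfect k-base overlap needs the forward primer's last k bases to equal them.
Comparing (forward last k vs required): k=1: G vs G ✓; k=2: TG vs GT ✗; k=3: CTG vs GTC ✗; k=4: TCTG vs GTCT ✗; k=5: GTCTG vs GTCTG ✓; k=6: TGTCTG vs GTCTGG ✗; k=7: ATGTCTG vs GTCTGGG ✗; k=8: TATGTCTG vs GTCTGGGG ✗.
Perfect overlaps at k = 1, 5; the largest is 5.

Longest perfect overlap: 5 complementary base pairs; significant dimer risk (threshold 3).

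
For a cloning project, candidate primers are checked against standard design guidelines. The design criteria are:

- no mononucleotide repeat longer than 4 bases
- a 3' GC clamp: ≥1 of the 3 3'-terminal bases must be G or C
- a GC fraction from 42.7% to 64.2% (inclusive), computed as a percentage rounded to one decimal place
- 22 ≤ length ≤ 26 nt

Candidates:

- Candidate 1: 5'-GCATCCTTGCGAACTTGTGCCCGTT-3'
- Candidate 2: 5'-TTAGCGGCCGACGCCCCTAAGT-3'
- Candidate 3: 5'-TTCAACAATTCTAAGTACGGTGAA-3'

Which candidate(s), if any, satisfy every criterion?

Candidate 1 (25 nt, A=3 T=8 G=6 C=8): longest run = 3 ✓; 3' end GTT has 1 G/C ✓; GC 14/25 = 56.0% ✓; length 25 ✓ — passes.
Candidate 2 (22 nt, A=4 T=4 G=6 C=8): longest run = 4 ✓; 3' end AGT has 1 G/C ✓; GC 14/22 = 63.6% ✓; length 22 ✓ — passes.
Candidate 3 (24 nt, A=9 T=7 G=4 C=4): longest run = 2 ✓; 3' end GAA has 1 G/C ✓; GC 8/24 = 33.3%, outside 42.7–64.2% ✗; length 24 ✓ — fails.

Candidate 1 and Candidate 2.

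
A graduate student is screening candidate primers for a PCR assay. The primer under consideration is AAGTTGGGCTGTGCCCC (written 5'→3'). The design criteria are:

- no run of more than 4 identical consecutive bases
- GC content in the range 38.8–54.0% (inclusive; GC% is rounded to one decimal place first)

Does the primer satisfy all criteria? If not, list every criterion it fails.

Fails: GC content.

Base counts: A=2, T=4, G=6, C=5 (length 17).
homopolymer run: longest run = 4 ✓
GC content: GC 11/17 = 64.7%, outside 38.8–54.0% ✗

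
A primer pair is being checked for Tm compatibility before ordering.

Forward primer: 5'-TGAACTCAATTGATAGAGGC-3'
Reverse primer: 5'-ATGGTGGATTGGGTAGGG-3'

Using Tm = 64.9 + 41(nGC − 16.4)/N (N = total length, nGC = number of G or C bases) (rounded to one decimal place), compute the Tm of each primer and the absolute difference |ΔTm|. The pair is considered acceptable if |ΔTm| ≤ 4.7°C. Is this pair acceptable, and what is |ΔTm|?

|ΔTm| = 2.6°C; the pair is acceptable.

Forward: G+C = 8, N = 20 → Tm = 64.9 + 41·(8 − 16.4)/20 = 47.7°C.
Reverse: G+C = 10, N = 18 → Tm = 64.9 + 41·(10 − 16.4)/18 = 50.3°C.
|ΔTm| = |47.7 − 50.3| = 2.6°C, ≤ 4.7°C.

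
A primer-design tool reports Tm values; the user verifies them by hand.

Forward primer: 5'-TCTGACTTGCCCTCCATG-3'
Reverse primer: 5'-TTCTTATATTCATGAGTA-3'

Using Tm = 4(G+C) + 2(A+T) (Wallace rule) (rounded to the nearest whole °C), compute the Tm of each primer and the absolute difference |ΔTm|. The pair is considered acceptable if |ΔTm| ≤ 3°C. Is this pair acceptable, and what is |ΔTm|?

Forward: A=2 T=6 G=3 C=7 → Tm = 2·8 + 4·10 = 56°C.
Reverse: A=5 T=9 G=2 C=2 → Tm = 2·14 + 4·4 = 44°C.
|ΔTm| = |56 − 44| = 12°C, > 3°C.

|ΔTm| = 12°C; the pair is not acceptable.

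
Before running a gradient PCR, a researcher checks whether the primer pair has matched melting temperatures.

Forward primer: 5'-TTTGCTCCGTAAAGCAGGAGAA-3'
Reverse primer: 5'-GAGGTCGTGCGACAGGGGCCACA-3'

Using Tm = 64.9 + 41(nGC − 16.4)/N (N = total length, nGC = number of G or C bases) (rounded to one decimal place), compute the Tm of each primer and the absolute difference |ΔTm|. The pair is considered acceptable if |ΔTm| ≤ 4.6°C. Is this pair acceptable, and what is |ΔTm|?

Forward: G+C = 10, N = 22 → Tm = 64.9 + 41·(10 − 16.4)/22 = 53.0°C.
Reverse: G+C = 16, N = 23 → Tm = 64.9 + 41·(16 − 16.4)/23 = 64.2°C.
|ΔTm| = |53.0 − 64.2| = 11.2°C, > 4.6°C.

|ΔTm| = 11.2°C; the pair is not acceptable.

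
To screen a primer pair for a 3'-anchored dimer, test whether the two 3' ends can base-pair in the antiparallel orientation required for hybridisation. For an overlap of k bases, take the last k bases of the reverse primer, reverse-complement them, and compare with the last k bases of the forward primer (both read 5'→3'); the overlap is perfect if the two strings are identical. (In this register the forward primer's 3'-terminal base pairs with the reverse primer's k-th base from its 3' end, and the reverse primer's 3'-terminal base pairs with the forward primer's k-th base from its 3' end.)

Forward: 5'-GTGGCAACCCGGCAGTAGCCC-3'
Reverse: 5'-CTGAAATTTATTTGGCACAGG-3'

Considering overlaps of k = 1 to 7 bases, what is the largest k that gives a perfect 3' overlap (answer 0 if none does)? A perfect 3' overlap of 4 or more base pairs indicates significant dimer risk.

Longest perfect overlap: 2 complementary base pairs; below the dimer-risk threshold (threshold 4).

Last 7 bases (5'→3') — forward …GTAGCCC, reverse …GCACAGG.
Reverse complement of the reverse primer's last 7 bases: CCTGTGC; its first k bases are the reverse complement of the reverse primer's last k bases, so a perfect k-base overlap needs the forward primer's last k bases to equal them.
Comparing (forward last k vs required): k=1: C vs C ✓; k=2: CC vs CC ✓; k=3: CCC vs CCT ✗; k=4: GCCC vs CCTG ✗; k=5: AGCCC vs CCTGT ✗; k=6: TAGCCC vs CCTGTG ✗; k=7: GTAGCCC vs CCTGTGC ✗.
Perfect overlaps at k = 1, 2; the largest is 2.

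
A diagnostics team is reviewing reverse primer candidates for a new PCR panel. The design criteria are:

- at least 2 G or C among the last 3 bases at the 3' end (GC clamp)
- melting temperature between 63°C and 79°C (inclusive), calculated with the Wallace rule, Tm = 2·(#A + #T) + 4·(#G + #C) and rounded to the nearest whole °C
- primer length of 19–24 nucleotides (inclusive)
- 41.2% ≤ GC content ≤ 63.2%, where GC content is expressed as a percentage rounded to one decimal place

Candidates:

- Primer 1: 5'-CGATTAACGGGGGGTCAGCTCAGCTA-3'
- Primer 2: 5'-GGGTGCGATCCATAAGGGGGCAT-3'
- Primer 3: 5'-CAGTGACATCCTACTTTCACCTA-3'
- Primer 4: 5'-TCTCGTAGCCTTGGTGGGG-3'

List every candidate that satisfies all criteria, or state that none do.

None of the candidates satisfy all criteria.

Primer 1 (26 nt, A=6 T=5 G=9 C=6): 3' end CTA has 1 G/C, need ≥2 ✗; Tm = 2·11 + 4·15 = 82°C, outside 63–79°C ✗; length 26, outside 19–24 ✗; GC 15/26 = 57.7% ✓ — fails.
Primer 2 (23 nt, A=5 T=4 G=10 C=4): 3' end CAT has 1 G/C, need ≥2 ✗; Tm = 2·9 + 4·14 = 74°C ✓; length 23 ✓; GC 14/23 = 60.9% ✓ — fails.
Primer 3 (23 nt, A=6 T=7 G=2 C=8): 3' end CTA has 1 G/C, need ≥2 ✗; Tm = 2·13 + 4·10 = 66°C ✓; length 23 ✓; GC 10/23 = 43.5% ✓ — fails.
Primer 4 (19 nt, A=1 T=6 G=8 C=4): 3' end GGG has 3 G/C ✓; Tm = 2·7 + 4·12 = 62°C, outside 63–79°C ✗; length 19 ✓; GC 12/19 = 63.2% ✓ — fails.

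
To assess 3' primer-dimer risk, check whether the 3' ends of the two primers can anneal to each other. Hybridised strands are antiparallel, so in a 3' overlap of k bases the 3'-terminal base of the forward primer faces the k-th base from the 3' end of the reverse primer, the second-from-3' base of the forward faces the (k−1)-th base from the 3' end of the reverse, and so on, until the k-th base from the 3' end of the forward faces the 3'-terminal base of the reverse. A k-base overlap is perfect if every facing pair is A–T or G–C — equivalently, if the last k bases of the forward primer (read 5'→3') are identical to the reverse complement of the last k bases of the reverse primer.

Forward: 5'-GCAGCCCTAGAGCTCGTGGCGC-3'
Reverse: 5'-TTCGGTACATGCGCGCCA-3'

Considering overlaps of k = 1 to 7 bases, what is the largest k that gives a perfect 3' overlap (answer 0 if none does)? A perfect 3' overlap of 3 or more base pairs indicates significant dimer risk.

Longest perfect overlap: 6 complementary base pairs; significant dimer risk (threshold 3).

Last 7 bases (5'→3') — forward …GTGGCGC, reverse …CGCGCCA.
Reverse complement of the reverse primer's last 7 bases: TGGCGCG; its first k bases are the reverse complement of the reverse primer's last k bases, so a perfect k-base overlap needs the forward primer's last k bases to equal them.
Comparing (forward last k vs required): k=1: C vs T ✗; k=2: GC vs TG ✗; k=3: CGC vs TGG ✗; k=4: GCGC vs TGGC ✗; k=5: GGCGC vs TGGCG ✗; k=6: TGGCGC vs TGGCGC ✓; k=7: GTGGCGC vs TGGCGCG ✗.
Only k = 6 is perfect, so the longest perfect 3' overlap is 6.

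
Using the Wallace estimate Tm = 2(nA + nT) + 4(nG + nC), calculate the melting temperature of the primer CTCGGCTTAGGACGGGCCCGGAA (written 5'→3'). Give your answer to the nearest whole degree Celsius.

78°C

Base counts: A=4, T=3, G=9, C=7 (length 23).
Tm = 2·(4+3) + 4·(9+7) = 2·7 + 4·16 = 14 + 64 = 78°C.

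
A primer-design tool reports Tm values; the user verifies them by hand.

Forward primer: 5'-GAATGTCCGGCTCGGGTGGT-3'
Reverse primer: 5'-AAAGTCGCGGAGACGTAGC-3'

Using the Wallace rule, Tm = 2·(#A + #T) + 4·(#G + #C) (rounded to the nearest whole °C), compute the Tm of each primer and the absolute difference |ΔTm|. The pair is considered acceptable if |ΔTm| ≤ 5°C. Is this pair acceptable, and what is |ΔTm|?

Forward: A=2 T=5 G=9 C=4 → Tm = 2·7 + 4·13 = 66°C.
Reverse: A=6 T=2 G=7 C=4 → Tm = 2·8 + 4·11 = 60°C.
|ΔTm| = |66 − 60| = 6°C, > 5°C.

|ΔTm| = 6°C; the pair is not acceptable.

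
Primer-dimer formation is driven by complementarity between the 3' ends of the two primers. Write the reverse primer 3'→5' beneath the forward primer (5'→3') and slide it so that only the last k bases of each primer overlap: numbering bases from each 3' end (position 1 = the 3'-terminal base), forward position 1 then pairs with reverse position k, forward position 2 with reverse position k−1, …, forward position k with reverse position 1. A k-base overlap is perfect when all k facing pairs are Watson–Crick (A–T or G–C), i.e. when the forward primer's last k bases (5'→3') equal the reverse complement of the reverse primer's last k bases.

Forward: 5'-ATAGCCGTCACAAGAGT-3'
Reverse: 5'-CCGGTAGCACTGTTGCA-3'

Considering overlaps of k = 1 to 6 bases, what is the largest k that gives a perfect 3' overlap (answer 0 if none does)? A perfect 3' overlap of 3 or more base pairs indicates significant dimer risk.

Last 6 bases (5'→3') — forward …AAGAGT, reverse …GTTGCA.
Reverse complement of the reverse primer's last 6 bases: TGCAAC; its first k bases are the reverse complement of the reverse primer's last k bases, so a perfect k-base overlap needs the forward primer's last k bases to equal them.
Comparing (forward last k vs required): k=1: T vs T ✓; k=2: GT vs TG ✗; k=3: AGT vs TGC ✗; k=4: GAGT vs TGCA ✗; k=5: AGAGT vs TGCAA ✗; k=6: AAGAGT vs TGCAAC ✗.
Only k = 1 is perfect, so the longest perfect 3' overlap is 1.

Longest perfect overlap: 1 complementary base pair; below the dimer-risk threshold (threshold 3).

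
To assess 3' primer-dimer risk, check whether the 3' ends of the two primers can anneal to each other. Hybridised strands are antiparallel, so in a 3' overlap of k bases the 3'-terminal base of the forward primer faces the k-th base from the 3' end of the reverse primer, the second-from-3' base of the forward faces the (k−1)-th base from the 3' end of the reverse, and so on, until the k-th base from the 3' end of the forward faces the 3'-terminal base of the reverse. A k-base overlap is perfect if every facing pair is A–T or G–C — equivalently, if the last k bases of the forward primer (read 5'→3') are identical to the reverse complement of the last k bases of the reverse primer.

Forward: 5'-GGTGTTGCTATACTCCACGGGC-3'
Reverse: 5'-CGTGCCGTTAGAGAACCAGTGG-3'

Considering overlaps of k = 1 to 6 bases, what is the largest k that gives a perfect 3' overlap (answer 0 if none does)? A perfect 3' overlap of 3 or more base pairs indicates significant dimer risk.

Last 6 bases (5'→3') — forward …ACGGGC, reverse …CAGTGG.
Reverse complement of the reverse primer's last 6 bases: CCACTG; its first k bases are the reverse complement of the reverse primer's last k bases, so a perfect k-base overlap needs the forward primer's last k bases to equal them.
Comparing (forward last k vs required): k=1: C vs C ✓; k=2: GC vs CC ✗; k=3: GGC vs CCA ✗; k=4: GGGC vs CCAC ✗; k=5: CGGGC vs CCACT ✗; k=6: ACGGGC vs CCACTG ✗.
Only k = 1 is perfect, so the longest perfect 3' overlap is 1.

Longest perfect overlap: 1 complementary base pair; below the dimer-risk threshold (threshold 3).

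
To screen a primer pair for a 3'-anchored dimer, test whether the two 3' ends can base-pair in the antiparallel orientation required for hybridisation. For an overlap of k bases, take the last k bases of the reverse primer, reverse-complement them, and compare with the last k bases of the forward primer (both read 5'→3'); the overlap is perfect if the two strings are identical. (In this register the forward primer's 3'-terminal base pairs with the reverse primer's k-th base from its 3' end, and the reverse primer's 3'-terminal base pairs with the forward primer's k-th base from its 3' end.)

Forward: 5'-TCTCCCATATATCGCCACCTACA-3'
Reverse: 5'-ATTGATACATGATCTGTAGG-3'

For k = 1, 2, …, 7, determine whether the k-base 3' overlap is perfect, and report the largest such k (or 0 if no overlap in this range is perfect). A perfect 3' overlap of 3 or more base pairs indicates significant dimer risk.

Last 7 bases (5'→3') — forward …ACCTACA, reverse …CTGTAGG.
Reverse complement of the reverse primer's last 7 bases: CCTACAG; its first k bases are the reverse complement of the reverse primer's last k bases, so a perfect k-base overlap needs the forward primer's last k bases to equal them.
Comparing (forward last k vs required): k=1: A vs C ✗; k=2: CA vs CC ✗; k=3: ACA vs CCT ✗; k=4: TACA vs CCTA ✗; k=5: CTACA vs CCTAC ✗; k=6: CCTACA vs CCTACA ✓; k=7: ACCTACA vs CCTACAG ✗.
Only k = 6 is perfect, so the longest perfect 3' overlap is 6.

Longest perfect overlap: 6 complementary base pairs; significant dimer risk (threshold 3).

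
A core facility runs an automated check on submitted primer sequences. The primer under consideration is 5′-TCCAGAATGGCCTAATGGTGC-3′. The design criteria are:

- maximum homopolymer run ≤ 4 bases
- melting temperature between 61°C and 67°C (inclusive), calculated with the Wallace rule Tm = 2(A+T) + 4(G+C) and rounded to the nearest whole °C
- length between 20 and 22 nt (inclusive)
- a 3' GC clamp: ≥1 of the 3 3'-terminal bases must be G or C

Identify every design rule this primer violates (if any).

Base counts: A=5, T=5, G=6, C=5 (length 21).
homopolymer run: longest run = 2 ✓
Tm: Tm = 2·10 + 4·11 = 64°C ✓
length: length 21 ✓
GC clamp: 3' end TGC has 2 G/C ✓

Meets all criteria.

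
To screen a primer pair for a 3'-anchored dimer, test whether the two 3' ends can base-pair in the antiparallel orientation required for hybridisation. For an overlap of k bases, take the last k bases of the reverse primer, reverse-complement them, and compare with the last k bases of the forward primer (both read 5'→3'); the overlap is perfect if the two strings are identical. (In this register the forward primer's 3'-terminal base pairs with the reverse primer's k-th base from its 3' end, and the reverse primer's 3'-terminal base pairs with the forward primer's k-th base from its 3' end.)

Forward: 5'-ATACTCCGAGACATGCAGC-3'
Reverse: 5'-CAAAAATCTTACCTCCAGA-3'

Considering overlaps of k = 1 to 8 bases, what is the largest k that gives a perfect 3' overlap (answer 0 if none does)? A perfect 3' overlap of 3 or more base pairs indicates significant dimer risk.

Last 8 bases (5'→3') — forward …CATGCAGC, reverse …CCTCCAGA.
Reverse complement of the reverse primer's last 8 bases: TCTGGAGG; its first k bases are the reverse complement of the reverse primer's last k bases, so a perfect k-base overlap needs the forward primer's last k bases to equal them.
Comparing (forward last k vs required): k=1: C vs T ✗; k=2: GC vs TC ✗; k=3: AGC vs TCT ✗; k=4: CAGC vs TCTG ✗; k=5: GCAGC vs TCTGG ✗; k=6: TGCAGC vs TCTGGA ✗; k=7: ATGCAGC vs TCTGGAG ✗; k=8: CATGCAGC vs TCTGGAGG ✗.
No overlap length from 1 to 8 is perfect, so the longest perfect 3' overlap is 0.

Longest perfect overlap: 0 complementary base pairs; below the dimer-risk threshold (threshold 3).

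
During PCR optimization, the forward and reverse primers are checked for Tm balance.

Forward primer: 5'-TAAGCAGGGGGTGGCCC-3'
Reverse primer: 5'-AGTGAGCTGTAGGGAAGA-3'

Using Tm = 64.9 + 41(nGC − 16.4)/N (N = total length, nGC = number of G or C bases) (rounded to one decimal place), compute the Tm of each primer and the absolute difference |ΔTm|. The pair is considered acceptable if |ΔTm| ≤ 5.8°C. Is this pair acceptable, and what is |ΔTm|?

Forward: G+C = 12, N = 17 → Tm = 64.9 + 41·(12 − 16.4)/17 = 54.3°C.
Reverse: G+C = 9, N = 18 → Tm = 64.9 + 41·(9 − 16.4)/18 = 48.0°C.
|ΔTm| = |54.3 − 48.0| = 6.3°C, > 5.8°C.

|ΔTm| = 6.3°C; the pair is not acceptable.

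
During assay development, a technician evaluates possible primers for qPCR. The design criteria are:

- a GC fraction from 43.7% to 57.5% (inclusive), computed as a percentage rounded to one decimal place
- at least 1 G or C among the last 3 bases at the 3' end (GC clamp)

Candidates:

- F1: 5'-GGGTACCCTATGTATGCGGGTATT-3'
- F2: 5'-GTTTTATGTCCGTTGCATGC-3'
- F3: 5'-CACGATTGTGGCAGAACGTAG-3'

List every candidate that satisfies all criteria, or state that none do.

F2 and F3.

F1 (24 nt, A=4 T=8 G=8 C=4): GC 12/24 = 50.0% ✓; 3' end ATT has 0 G/C, need ≥1 ✗ — fails.
F2 (20 nt, A=2 T=9 G=5 C=4): GC 9/20 = 45.0% ✓; 3' end TGC has 2 G/C ✓ — passes.
F3 (21 nt, A=6 T=4 G=7 C=4): GC 11/21 = 52.4% ✓; 3' end TAG has 1 G/C ✓ — passes.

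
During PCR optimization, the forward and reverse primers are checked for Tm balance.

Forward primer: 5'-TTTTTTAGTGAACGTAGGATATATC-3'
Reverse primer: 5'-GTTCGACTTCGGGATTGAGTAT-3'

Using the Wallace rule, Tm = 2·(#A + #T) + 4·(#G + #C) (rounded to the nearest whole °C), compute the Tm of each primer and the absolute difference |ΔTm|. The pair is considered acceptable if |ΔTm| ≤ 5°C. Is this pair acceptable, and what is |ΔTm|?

Forward: A=7 T=11 G=5 C=2 → Tm = 2·18 + 4·7 = 64°C.
Reverse: A=4 T=8 G=7 C=3 → Tm = 2·12 + 4·10 = 64°C.
|ΔTm| = |64 − 64| = 0°C, ≤ 5°C.

|ΔTm| = 0°C; the pair is acceptable.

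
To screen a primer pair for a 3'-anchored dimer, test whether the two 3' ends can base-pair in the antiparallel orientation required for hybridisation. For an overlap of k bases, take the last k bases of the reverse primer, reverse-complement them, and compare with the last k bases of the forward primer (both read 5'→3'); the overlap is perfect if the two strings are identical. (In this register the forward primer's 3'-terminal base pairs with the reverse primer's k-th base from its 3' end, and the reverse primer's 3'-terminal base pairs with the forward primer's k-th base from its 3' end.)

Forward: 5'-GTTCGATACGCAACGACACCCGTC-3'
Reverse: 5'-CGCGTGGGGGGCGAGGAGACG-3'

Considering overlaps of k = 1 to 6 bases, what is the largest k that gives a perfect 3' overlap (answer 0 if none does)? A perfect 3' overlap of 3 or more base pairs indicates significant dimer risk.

Last 6 bases (5'→3') — forward …CCCGTC, reverse …GAGACG.
Reverse complement of the reverse primer's last 6 bases: CGTCTC; its first k bases are the reverse complement of the reverse primer's last k bases, so a perfect k-base overlap needs the forward primer's last k bases to equal them.
Comparing (forward last k vs required): k=1: C vs C ✓; k=2: TC vs CG ✗; k=3: GTC vs CGT ✗; k=4: CGTC vs CGTC ✓; k=5: CCGTC vs CGTCT ✗; k=6: CCCGTC vs CGTCTC ✗.
Perfect overlaps at k = 1, 4; the largest is 4.

Longest perfect overlap: 4 complementary base pairs; significant dimer risk (threshold 3).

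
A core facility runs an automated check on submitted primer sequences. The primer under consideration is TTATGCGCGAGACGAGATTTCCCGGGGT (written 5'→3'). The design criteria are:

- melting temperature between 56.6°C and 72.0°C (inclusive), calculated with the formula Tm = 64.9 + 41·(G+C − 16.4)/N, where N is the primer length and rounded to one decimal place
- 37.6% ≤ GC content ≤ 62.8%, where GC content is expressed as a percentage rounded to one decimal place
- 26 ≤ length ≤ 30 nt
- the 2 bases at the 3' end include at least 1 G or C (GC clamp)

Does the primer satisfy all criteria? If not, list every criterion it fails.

Base counts: A=5, T=7, G=10, C=6 (length 28).
Tm: Tm = 64.9 + 41·(16 − 16.4)/28 = 64.3°C ✓
GC content: GC 16/28 = 57.1% ✓
length: length 28 ✓
GC clamp: 3' end GT has 1 G/C ✓

Meets all criteria.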